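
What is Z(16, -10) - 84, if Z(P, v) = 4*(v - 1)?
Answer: -128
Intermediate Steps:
Z(P, v) = -4 + 4*v (Z(P, v) = 4*(-1 + v) = -4 + 4*v)
Z(16, -10) - 84 = (-4 + 4*(-10)) - 84 = (-4 - 40) - 84 = -44 - 84 = -128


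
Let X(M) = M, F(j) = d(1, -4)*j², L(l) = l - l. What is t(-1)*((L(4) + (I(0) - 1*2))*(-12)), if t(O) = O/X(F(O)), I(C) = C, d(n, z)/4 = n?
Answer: -6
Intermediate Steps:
d(n, z) = 4*n
L(l) = 0
F(j) = 4*j² (F(j) = (4*1)*j² = 4*j²)
t(O) = 1/(4*O) (t(O) = O/((4*O²)) = O*(1/(4*O²)) = 1/(4*O))
t(-1)*((L(4) + (I(0) - 1*2))*(-12)) = ((¼)/(-1))*((0 + (0 - 1*2))*(-12)) = ((¼)*(-1))*((0 + (0 - 2))*(-12)) = -(0 - 2)*(-12)/4 = -(-1)*(-12)/2 = -¼*24 = -6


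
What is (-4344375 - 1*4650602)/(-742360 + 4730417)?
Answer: -8994977/3988057 ≈ -2.2555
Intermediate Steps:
(-4344375 - 1*4650602)/(-742360 + 4730417) = (-4344375 - 4650602)/3988057 = -8994977*1/3988057 = -8994977/3988057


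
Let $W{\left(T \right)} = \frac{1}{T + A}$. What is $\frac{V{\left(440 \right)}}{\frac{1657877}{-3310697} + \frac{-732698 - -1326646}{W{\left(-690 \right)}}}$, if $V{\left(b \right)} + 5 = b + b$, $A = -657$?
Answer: $- \frac{222835375}{203747413034093} \approx -1.0937 \cdot 10^{-6}$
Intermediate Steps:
$V{\left(b \right)} = -5 + 2 b$ ($V{\left(b \right)} = -5 + \left(b + b\right) = -5 + 2 b$)
$W{\left(T \right)} = \frac{1}{-657 + T}$ ($W{\left(T \right)} = \frac{1}{T - 657} = \frac{1}{-657 + T}$)
$\frac{V{\left(440 \right)}}{\frac{1657877}{-3310697} + \frac{-732698 - -1326646}{W{\left(-690 \right)}}} = \frac{-5 + 2 \cdot 440}{\frac{1657877}{-3310697} + \frac{-732698 - -1326646}{\frac{1}{-657 - 690}}} = \frac{-5 + 880}{1657877 \left(- \frac{1}{3310697}\right) + \frac{-732698 + 1326646}{\frac{1}{-1347}}} = \frac{875}{- \frac{127529}{254669} + \frac{593948}{- \frac{1}{1347}}} = \frac{875}{- \frac{127529}{254669} + 593948 \left(-1347\right)} = \frac{875}{- \frac{127529}{254669} - 800047956} = \frac{875}{- \frac{203747413034093}{254669}} = 875 \left(- \frac{254669}{203747413034093}\right) = - \frac{222835375}{203747413034093}$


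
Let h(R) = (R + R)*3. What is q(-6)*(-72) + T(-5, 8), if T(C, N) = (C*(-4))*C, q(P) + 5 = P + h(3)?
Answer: -604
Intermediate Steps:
h(R) = 6*R (h(R) = (2*R)*3 = 6*R)
q(P) = 13 + P (q(P) = -5 + (P + 6*3) = -5 + (P + 18) = -5 + (18 + P) = 13 + P)
T(C, N) = -4*C² (T(C, N) = (-4*C)*C = -4*C²)
q(-6)*(-72) + T(-5, 8) = (13 - 6)*(-72) - 4*(-5)² = 7*(-72) - 4*25 = -504 - 100 = -604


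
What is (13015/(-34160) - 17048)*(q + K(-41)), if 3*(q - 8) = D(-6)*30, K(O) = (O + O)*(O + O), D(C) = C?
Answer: -48569882763/427 ≈ -1.1375e+8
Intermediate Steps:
K(O) = 4*O² (K(O) = (2*O)*(2*O) = 4*O²)
q = -52 (q = 8 + (-6*30)/3 = 8 + (⅓)*(-180) = 8 - 60 = -52)
(13015/(-34160) - 17048)*(q + K(-41)) = (13015/(-34160) - 17048)*(-52 + 4*(-41)²) = (13015*(-1/34160) - 17048)*(-52 + 4*1681) = (-2603/6832 - 17048)*(-52 + 6724) = -116474539/6832*6672 = -48569882763/427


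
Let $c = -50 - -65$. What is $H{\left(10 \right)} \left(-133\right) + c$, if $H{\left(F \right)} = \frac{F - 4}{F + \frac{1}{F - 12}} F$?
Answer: $-825$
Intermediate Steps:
$c = 15$ ($c = -50 + 65 = 15$)
$H{\left(F \right)} = \frac{F \left(-4 + F\right)}{F + \frac{1}{-12 + F}}$ ($H{\left(F \right)} = \frac{-4 + F}{F + \frac{1}{-12 + F}} F = \frac{F \left(-4 + F\right)}{F + \frac{1}{-12 + F}}$)
$H{\left(10 \right)} \left(-133\right) + c = \frac{10 \left(48 + 10^{2} - 160\right)}{1 + 10^{2} - 120} \left(-133\right) + 15 = \frac{10 \left(48 + 100 - 160\right)}{1 + 100 - 120} \left(-133\right) + 15 = 10 \frac{1}{-19} \left(-12\right) \left(-133\right) + 15 = 10 \left(- \frac{1}{19}\right) \left(-12\right) \left(-133\right) + 15 = \frac{120}{19} \left(-133\right) + 15 = -840 + 15 = -825$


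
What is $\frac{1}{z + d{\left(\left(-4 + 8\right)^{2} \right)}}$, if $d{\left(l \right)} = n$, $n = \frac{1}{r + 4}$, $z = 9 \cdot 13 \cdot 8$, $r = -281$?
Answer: $\frac{277}{259271} \approx 0.0010684$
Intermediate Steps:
$z = 936$ ($z = 117 \cdot 8 = 936$)
$n = - \frac{1}{277}$ ($n = \frac{1}{-281 + 4} = \frac{1}{-277} = - \frac{1}{277} \approx -0.0036101$)
$d{\left(l \right)} = - \frac{1}{277}$
$\frac{1}{z + d{\left(\left(-4 + 8\right)^{2} \right)}} = \frac{1}{936 - \frac{1}{277}} = \frac{1}{\frac{259271}{277}} = \frac{277}{259271}$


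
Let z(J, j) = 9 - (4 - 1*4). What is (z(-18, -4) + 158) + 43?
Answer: 210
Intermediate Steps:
z(J, j) = 9 (z(J, j) = 9 - (4 - 4) = 9 - 1*0 = 9 + 0 = 9)
(z(-18, -4) + 158) + 43 = (9 + 158) + 43 = 167 + 43 = 210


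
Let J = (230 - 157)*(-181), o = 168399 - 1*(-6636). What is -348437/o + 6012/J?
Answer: -5656208501/2312737455 ≈ -2.4457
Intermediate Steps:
o = 175035 (o = 168399 + 6636 = 175035)
J = -13213 (J = 73*(-181) = -13213)
-348437/o + 6012/J = -348437/175035 + 6012/(-13213) = -348437*1/175035 + 6012*(-1/13213) = -348437/175035 - 6012/13213 = -5656208501/2312737455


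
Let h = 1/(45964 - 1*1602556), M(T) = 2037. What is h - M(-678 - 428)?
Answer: -3170777905/1556592 ≈ -2037.0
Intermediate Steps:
h = -1/1556592 (h = 1/(45964 - 1602556) = 1/(-1556592) = -1/1556592 ≈ -6.4243e-7)
h - M(-678 - 428) = -1/1556592 - 1*2037 = -1/1556592 - 2037 = -3170777905/1556592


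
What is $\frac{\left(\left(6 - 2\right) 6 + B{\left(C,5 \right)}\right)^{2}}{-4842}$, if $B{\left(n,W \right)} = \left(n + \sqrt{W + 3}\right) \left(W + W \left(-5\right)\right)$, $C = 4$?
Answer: $- \frac{352}{269} - \frac{2240 \sqrt{2}}{2421} \approx -2.617$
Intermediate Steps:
$B{\left(n,W \right)} = - 4 W \left(n + \sqrt{3 + W}\right)$ ($B{\left(n,W \right)} = \left(n + \sqrt{3 + W}\right) \left(W - 5 W\right) = \left(n + \sqrt{3 + W}\right) \left(- 4 W\right) = - 4 W \left(n + \sqrt{3 + W}\right)$)
$\frac{\left(\left(6 - 2\right) 6 + B{\left(C,5 \right)}\right)^{2}}{-4842} = \frac{\left(\left(6 - 2\right) 6 - 20 \left(4 + \sqrt{3 + 5}\right)\right)^{2}}{-4842} = \left(4 \cdot 6 - 20 \left(4 + \sqrt{8}\right)\right)^{2} \left(- \frac{1}{4842}\right) = \left(24 - 20 \left(4 + 2 \sqrt{2}\right)\right)^{2} \left(- \frac{1}{4842}\right) = \left(24 - \left(80 + 40 \sqrt{2}\right)\right)^{2} \left(- \frac{1}{4842}\right) = \left(-56 - 40 \sqrt{2}\right)^{2} \left(- \frac{1}{4842}\right) = - \frac{\left(-56 - 40 \sqrt{2}\right)^{2}}{4842}$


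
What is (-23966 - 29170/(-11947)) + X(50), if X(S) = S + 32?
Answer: -285312978/11947 ≈ -23882.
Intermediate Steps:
X(S) = 32 + S
(-23966 - 29170/(-11947)) + X(50) = (-23966 - 29170/(-11947)) + (32 + 50) = (-23966 - 29170*(-1/11947)) + 82 = (-23966 + 29170/11947) + 82 = -286292632/11947 + 82 = -285312978/11947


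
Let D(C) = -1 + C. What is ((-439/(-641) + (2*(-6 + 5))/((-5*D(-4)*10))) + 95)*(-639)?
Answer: -4898643651/80125 ≈ -61138.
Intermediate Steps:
((-439/(-641) + (2*(-6 + 5))/((-5*D(-4)*10))) + 95)*(-639) = ((-439/(-641) + (2*(-6 + 5))/((-5*(-1 - 4)*10))) + 95)*(-639) = ((-439*(-1/641) + (2*(-1))/((-5*(-5)*10))) + 95)*(-639) = ((439/641 - 2/(25*10)) + 95)*(-639) = ((439/641 - 2/250) + 95)*(-639) = ((439/641 - 2*1/250) + 95)*(-639) = ((439/641 - 1/125) + 95)*(-639) = (54234/80125 + 95)*(-639) = (7666109/80125)*(-639) = -4898643651/80125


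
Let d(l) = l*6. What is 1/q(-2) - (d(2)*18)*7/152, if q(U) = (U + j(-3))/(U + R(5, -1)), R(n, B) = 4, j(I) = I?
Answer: -983/95 ≈ -10.347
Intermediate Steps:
d(l) = 6*l
q(U) = (-3 + U)/(4 + U) (q(U) = (U - 3)/(U + 4) = (-3 + U)/(4 + U))
1/q(-2) - (d(2)*18)*7/152 = 1/((-3 - 2)/(4 - 2)) - ((6*2)*18)*7/152 = 1/(-5/2) - (12*18)*7/152 = 1/((½)*(-5)) - 216*7/152 = 1/(-5/2) - 1512/152 = -⅖ - 1*189/19 = -⅖ - 189/19 = -983/95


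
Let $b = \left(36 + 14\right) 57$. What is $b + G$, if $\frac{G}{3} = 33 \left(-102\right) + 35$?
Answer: $-7143$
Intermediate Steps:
$b = 2850$ ($b = 50 \cdot 57 = 2850$)
$G = -9993$ ($G = 3 \left(33 \left(-102\right) + 35\right) = 3 \left(-3366 + 35\right) = 3 \left(-3331\right) = -9993$)
$b + G = 2850 - 9993 = -7143$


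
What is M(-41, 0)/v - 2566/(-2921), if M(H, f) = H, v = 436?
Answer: 999015/1273556 ≈ 0.78443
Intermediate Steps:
M(-41, 0)/v - 2566/(-2921) = -41/436 - 2566/(-2921) = -41*1/436 - 2566*(-1/2921) = -41/436 + 2566/2921 = 999015/1273556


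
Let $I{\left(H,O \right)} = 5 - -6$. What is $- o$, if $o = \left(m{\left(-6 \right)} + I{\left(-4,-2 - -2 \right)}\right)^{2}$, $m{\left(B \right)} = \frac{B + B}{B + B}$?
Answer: $-144$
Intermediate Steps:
$I{\left(H,O \right)} = 11$ ($I{\left(H,O \right)} = 5 + 6 = 11$)
$m{\left(B \right)} = 1$ ($m{\left(B \right)} = \frac{2 B}{2 B} = 2 B \frac{1}{2 B} = 1$)
$o = 144$ ($o = \left(1 + 11\right)^{2} = 12^{2} = 144$)
$- o = \left(-1\right) 144 = -144$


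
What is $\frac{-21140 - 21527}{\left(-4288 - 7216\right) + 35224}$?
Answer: $- \frac{42667}{23720} \approx -1.7988$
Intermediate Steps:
$\frac{-21140 - 21527}{\left(-4288 - 7216\right) + 35224} = - \frac{42667}{-11504 + 35224} = - \frac{42667}{23720}$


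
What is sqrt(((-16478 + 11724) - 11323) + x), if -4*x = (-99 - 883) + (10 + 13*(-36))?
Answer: 13*I*sqrt(93) ≈ 125.37*I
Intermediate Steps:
x = 360 (x = -((-99 - 883) + (10 + 13*(-36)))/4 = -(-982 + (10 - 468))/4 = -(-982 - 458)/4 = -1/4*(-1440) = 360)
sqrt(((-16478 + 11724) - 11323) + x) = sqrt(((-16478 + 11724) - 11323) + 360) = sqrt((-4754 - 11323) + 360) = sqrt(-16077 + 360) = sqrt(-15717) = 13*I*sqrt(93)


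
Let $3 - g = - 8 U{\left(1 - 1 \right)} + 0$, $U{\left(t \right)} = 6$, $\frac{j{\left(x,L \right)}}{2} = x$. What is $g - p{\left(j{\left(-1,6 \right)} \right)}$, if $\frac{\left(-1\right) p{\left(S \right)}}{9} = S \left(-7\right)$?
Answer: $177$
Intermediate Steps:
$j{\left(x,L \right)} = 2 x$
$p{\left(S \right)} = 63 S$ ($p{\left(S \right)} = - 9 S \left(-7\right) = - 9 \left(- 7 S\right) = 63 S$)
$g = 51$ ($g = 3 - \left(\left(-8\right) 6 + 0\right) = 3 - \left(-48 + 0\right) = 3 - -48 = 3 + 48 = 51$)
$g - p{\left(j{\left(-1,6 \right)} \right)} = 51 - 63 \cdot 2 \left(-1\right) = 51 - 63 \left(-2\right) = 51 - -126 = 51 + 126 = 177$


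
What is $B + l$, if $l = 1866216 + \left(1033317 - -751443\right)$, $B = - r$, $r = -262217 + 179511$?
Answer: $3733682$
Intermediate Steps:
$r = -82706$
$B = 82706$ ($B = \left(-1\right) \left(-82706\right) = 82706$)
$l = 3650976$ ($l = 1866216 + \left(1033317 + 751443\right) = 1866216 + 1784760 = 3650976$)
$B + l = 82706 + 3650976 = 3733682$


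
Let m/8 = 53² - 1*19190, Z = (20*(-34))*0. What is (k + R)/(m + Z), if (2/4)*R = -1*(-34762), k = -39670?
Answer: -14927/65524 ≈ -0.22781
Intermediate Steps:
Z = 0 (Z = -680*0 = 0)
R = 69524 (R = 2*(-1*(-34762)) = 2*34762 = 69524)
m = -131048 (m = 8*(53² - 1*19190) = 8*(2809 - 19190) = 8*(-16381) = -131048)
(k + R)/(m + Z) = (-39670 + 69524)/(-131048 + 0) = 29854/(-131048) = 29854*(-1/131048) = -14927/65524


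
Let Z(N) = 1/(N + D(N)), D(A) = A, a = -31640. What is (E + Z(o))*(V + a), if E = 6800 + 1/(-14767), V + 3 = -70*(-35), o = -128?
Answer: -750446309798361/3780352 ≈ -1.9851e+8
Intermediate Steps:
V = 2447 (V = -3 - 70*(-35) = -3 + 2450 = 2447)
Z(N) = 1/(2*N) (Z(N) = 1/(N + N) = 1/(2*N))
E = 100415599/14767 (E = 6800 - 1/14767 = 100415599/14767 ≈ 6800.0)
(E + Z(o))*(V + a) = (100415599/14767 + (½)/(-128))*(2447 - 31640) = (100415599/14767 + (½)*(-1/128))*(-29193) = (100415599/14767 - 1/256)*(-29193) = (25706378577/3780352)*(-29193) = -750446309798361/3780352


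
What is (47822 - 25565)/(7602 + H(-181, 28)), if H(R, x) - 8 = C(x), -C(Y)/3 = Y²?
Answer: 22257/5258 ≈ 4.2330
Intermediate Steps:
C(Y) = -3*Y²
H(R, x) = 8 - 3*x²
(47822 - 25565)/(7602 + H(-181, 28)) = (47822 - 25565)/(7602 + (8 - 3*28²)) = 22257/(7602 + (8 - 3*784)) = 22257/(7602 + (8 - 2352)) = 22257/(7602 - 2344) = 22257/5258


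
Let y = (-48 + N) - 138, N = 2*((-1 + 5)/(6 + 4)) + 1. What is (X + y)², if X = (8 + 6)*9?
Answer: 84681/25 ≈ 3387.2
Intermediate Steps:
N = 9/5 (N = 2*(4/10) + 1 = 2*(4*(⅒)) + 1 = 2*(⅖) + 1 = ⅘ + 1 = 9/5 ≈ 1.8000)
X = 126 (X = 14*9 = 126)
y = -921/5 (y = (-48 + 9/5) - 138 = -231/5 - 138 = -921/5 ≈ -184.20)
(X + y)² = (126 - 921/5)² = (-291/5)² = 84681/25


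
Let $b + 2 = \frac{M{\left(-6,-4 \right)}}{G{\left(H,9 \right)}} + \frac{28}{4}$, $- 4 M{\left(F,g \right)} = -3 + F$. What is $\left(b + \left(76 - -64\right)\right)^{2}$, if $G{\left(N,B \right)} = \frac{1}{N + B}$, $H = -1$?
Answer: $26569$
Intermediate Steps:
$G{\left(N,B \right)} = \frac{1}{B + N}$
$M{\left(F,g \right)} = \frac{3}{4} - \frac{F}{4}$ ($M{\left(F,g \right)} = - \frac{-3 + F}{4} = \frac{3}{4} - \frac{F}{4}$)
$b = 23$ ($b = -2 + \left(\frac{\frac{3}{4} - - \frac{3}{2}}{\frac{1}{9 - 1}} + \frac{28}{4}\right) = -2 + \left(\frac{\frac{3}{4} + \frac{3}{2}}{\frac{1}{8}} + 28 \cdot \frac{1}{4}\right) = -2 + \left(\frac{9 \frac{1}{\frac{1}{8}}}{4} + 7\right) = -2 + \left(\frac{9}{4} \cdot 8 + 7\right) = -2 + \left(18 + 7\right) = -2 + 25 = 23$)
$\left(b + \left(76 - -64\right)\right)^{2} = \left(23 + \left(76 - -64\right)\right)^{2} = \left(23 + \left(76 + 64\right)\right)^{2} = \left(23 + 140\right)^{2} = 163^{2} = 26569$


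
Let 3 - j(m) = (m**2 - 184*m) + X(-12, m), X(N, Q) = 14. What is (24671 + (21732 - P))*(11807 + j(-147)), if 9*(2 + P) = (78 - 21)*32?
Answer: -1703064209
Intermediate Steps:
P = 602/3 (P = -2 + ((78 - 21)*32)/9 = -2 + (57*32)/9 = -2 + (1/9)*1824 = -2 + 608/3 = 602/3 ≈ 200.67)
j(m) = -11 - m**2 + 184*m (j(m) = 3 - ((m**2 - 184*m) + 14) = 3 - (14 + m**2 - 184*m) = 3 + (-14 - m**2 + 184*m) = -11 - m**2 + 184*m)
(24671 + (21732 - P))*(11807 + j(-147)) = (24671 + (21732 - 1*602/3))*(11807 + (-11 - 1*(-147)**2 + 184*(-147))) = (24671 + (21732 - 602/3))*(11807 + (-11 - 1*21609 - 27048)) = (24671 + 64594/3)*(11807 + (-11 - 21609 - 27048)) = 138607*(11807 - 48668)/3 = (138607/3)*(-36861) = -1703064209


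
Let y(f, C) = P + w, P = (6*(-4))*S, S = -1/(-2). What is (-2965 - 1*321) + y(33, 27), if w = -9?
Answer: -3307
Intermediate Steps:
S = ½ (S = -1*(-½) = ½ ≈ 0.50000)
P = -12 (P = (6*(-4))*(½) = -24*½ = -12)
y(f, C) = -21 (y(f, C) = -12 - 9 = -21)
(-2965 - 1*321) + y(33, 27) = (-2965 - 1*321) - 21 = (-2965 - 321) - 21 = -3286 - 21 = -3307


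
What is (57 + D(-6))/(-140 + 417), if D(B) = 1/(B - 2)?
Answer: 455/2216 ≈ 0.20532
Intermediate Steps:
D(B) = 1/(-2 + B)
(57 + D(-6))/(-140 + 417) = (57 + 1/(-2 - 6))/(-140 + 417) = (57 + 1/(-8))/277 = (57 - ⅛)*(1/277) = (455/8)*(1/277) = 455/2216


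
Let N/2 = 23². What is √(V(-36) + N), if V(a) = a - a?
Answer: 23*√2 ≈ 32.527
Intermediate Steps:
V(a) = 0
N = 1058 (N = 2*23² = 2*529 = 1058)
√(V(-36) + N) = √(0 + 1058) = √1058 = 23*√2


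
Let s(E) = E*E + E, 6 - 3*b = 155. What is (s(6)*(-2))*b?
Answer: 4172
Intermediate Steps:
b = -149/3 (b = 2 - ⅓*155 = 2 - 155/3 = -149/3 ≈ -49.667)
s(E) = E + E² (s(E) = E² + E = E + E²)
(s(6)*(-2))*b = ((6*(1 + 6))*(-2))*(-149/3) = ((6*7)*(-2))*(-149/3) = (42*(-2))*(-149/3) = -84*(-149/3) = 4172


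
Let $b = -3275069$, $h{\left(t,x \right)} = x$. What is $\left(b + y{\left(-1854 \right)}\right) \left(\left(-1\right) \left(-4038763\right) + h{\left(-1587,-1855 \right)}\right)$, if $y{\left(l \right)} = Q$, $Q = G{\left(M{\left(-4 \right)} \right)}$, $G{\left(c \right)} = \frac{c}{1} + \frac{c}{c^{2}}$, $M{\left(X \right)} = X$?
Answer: $-13221169403511$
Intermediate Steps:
$G{\left(c \right)} = c + \frac{1}{c}$ ($G{\left(c \right)} = c 1 + \frac{c}{c^{2}} = c + \frac{1}{c}$)
$Q = - \frac{17}{4}$ ($Q = -4 + \frac{1}{-4} = -4 - \frac{1}{4} = - \frac{17}{4} \approx -4.25$)
$y{\left(l \right)} = - \frac{17}{4}$
$\left(b + y{\left(-1854 \right)}\right) \left(\left(-1\right) \left(-4038763\right) + h{\left(-1587,-1855 \right)}\right) = \left(-3275069 - \frac{17}{4}\right) \left(\left(-1\right) \left(-4038763\right) - 1855\right) = - \frac{13100293 \left(4038763 - 1855\right)}{4} = \left(- \frac{13100293}{4}\right) 4036908 = -13221169403511$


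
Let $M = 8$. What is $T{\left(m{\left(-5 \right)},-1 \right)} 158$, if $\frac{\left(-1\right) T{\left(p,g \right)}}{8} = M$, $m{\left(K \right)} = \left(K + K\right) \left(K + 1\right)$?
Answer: $-10112$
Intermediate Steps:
$m{\left(K \right)} = 2 K \left(1 + K\right)$
$T{\left(p,g \right)} = -64$ ($T{\left(p,g \right)} = \left(-8\right) 8 = -64$)
$T{\left(m{\left(-5 \right)},-1 \right)} 158 = \left(-64\right) 158 = -10112$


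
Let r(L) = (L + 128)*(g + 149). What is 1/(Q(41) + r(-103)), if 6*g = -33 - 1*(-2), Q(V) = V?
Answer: 6/21821 ≈ 0.00027496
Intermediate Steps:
g = -31/6 (g = (-33 - 1*(-2))/6 = (-33 + 2)/6 = (⅙)*(-31) = -31/6 ≈ -5.1667)
r(L) = 55232/3 + 863*L/6 (r(L) = (L + 128)*(-31/6 + 149) = (128 + L)*(863/6) = 55232/3 + 863*L/6)
1/(Q(41) + r(-103)) = 1/(41 + (55232/3 + (863/6)*(-103))) = 1/(41 + (55232/3 - 88889/6)) = 1/(41 + 21575/6) = 1/(21821/6) = 6/21821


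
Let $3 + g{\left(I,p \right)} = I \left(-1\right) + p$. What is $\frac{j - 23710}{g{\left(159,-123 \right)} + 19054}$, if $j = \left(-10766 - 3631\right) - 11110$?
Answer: $- \frac{49217}{18769} \approx -2.6222$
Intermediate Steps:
$g{\left(I,p \right)} = -3 + p - I$ ($g{\left(I,p \right)} = -3 + \left(I \left(-1\right) + p\right) = -3 - \left(I - p\right) = -3 + p - I$)
$j = -25507$ ($j = -14397 - 11110 = -25507$)
$\frac{j - 23710}{g{\left(159,-123 \right)} + 19054} = \frac{-25507 - 23710}{\left(-3 - 123 - 159\right) + 19054} = - \frac{49217}{\left(-3 - 123 - 159\right) + 19054} = - \frac{49217}{-285 + 19054} = - \frac{49217}{18769}$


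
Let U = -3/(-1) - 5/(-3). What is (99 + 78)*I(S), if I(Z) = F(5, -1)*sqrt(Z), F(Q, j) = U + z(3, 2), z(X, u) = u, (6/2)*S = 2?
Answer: 1180*sqrt(6)/3 ≈ 963.47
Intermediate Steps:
S = 2/3 (S = (1/3)*2 = 2/3 ≈ 0.66667)
U = 14/3 (U = -3*(-1) - 5*(-1/3) = 3 + 5/3 = 14/3 ≈ 4.6667)
F(Q, j) = 20/3 (F(Q, j) = 14/3 + 2 = 20/3)
I(Z) = 20*sqrt(Z)/3
(99 + 78)*I(S) = (99 + 78)*(20*sqrt(2/3)/3) = 177*(20*(sqrt(6)/3)/3) = 177*(20*sqrt(6)/9) = 1180*sqrt(6)/3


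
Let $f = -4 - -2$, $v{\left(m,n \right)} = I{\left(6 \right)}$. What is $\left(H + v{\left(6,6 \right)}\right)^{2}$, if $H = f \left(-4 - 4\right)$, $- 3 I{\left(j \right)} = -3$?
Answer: $289$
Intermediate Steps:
$I{\left(j \right)} = 1$ ($I{\left(j \right)} = \left(- \frac{1}{3}\right) \left(-3\right) = 1$)
$v{\left(m,n \right)} = 1$
$f = -2$ ($f = -4 + 2 = -2$)
$H = 16$ ($H = - 2 \left(-4 - 4\right) = \left(-2\right) \left(-8\right) = 16$)
$\left(H + v{\left(6,6 \right)}\right)^{2} = \left(16 + 1\right)^{2} = 17^{2} = 289$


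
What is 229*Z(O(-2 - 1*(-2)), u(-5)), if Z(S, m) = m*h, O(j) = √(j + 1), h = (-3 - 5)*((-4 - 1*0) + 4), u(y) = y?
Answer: 0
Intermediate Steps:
h = 0 (h = -8*((-4 + 0) + 4) = -8*(-4 + 4) = -8*0 = 0)
O(j) = √(1 + j)
Z(S, m) = 0 (Z(S, m) = m*0 = 0)
229*Z(O(-2 - 1*(-2)), u(-5)) = 229*0 = 0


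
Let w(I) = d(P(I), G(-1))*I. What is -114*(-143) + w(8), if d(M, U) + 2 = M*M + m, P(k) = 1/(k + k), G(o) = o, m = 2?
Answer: 521665/32 ≈ 16302.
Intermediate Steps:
P(k) = 1/(2*k)
d(M, U) = M² (d(M, U) = -2 + (M*M + 2) = -2 + (M² + 2) = -2 + (2 + M²) = M²)
w(I) = 1/(4*I) (w(I) = (1/(2*I))²*I = (1/(4*I²))*I = 1/(4*I))
-114*(-143) + w(8) = -114*(-143) + (¼)/8 = 16302 + (¼)*(⅛) = 16302 + 1/32 = 521665/32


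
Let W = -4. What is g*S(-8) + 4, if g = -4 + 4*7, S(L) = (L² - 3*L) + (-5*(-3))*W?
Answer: 676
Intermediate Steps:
S(L) = -60 + L² - 3*L (S(L) = (L² - 3*L) - 5*(-3)*(-4) = (L² - 3*L) + 15*(-4) = (L² - 3*L) - 60 = -60 + L² - 3*L)
g = 24 (g = -4 + 28 = 24)
g*S(-8) + 4 = 24*(-60 + (-8)² - 3*(-8)) + 4 = 24*(-60 + 64 + 24) + 4 = 24*28 + 4 = 672 + 4 = 676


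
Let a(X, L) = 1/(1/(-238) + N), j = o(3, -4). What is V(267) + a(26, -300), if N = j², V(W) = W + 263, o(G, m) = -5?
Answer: 3153208/5949 ≈ 530.04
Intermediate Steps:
j = -5
V(W) = 263 + W
N = 25 (N = (-5)² = 25)
a(X, L) = 238/5949 (a(X, L) = 1/(1/(-238) + 25) = 1/(-1/238 + 25) = 1/(5949/238) = 238/5949)
V(267) + a(26, -300) = (263 + 267) + 238/5949 = 530 + 238/5949 = 3153208/5949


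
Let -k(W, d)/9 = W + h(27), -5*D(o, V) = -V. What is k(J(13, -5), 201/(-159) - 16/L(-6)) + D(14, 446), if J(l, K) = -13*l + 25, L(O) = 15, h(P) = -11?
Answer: 7421/5 ≈ 1484.2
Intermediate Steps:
J(l, K) = 25 - 13*l
D(o, V) = V/5 (D(o, V) = -(-1)*V/5 = V/5)
k(W, d) = 99 - 9*W (k(W, d) = -9*(W - 11) = -9*(-11 + W) = 99 - 9*W)
k(J(13, -5), 201/(-159) - 16/L(-6)) + D(14, 446) = (99 - 9*(25 - 13*13)) + (⅕)*446 = (99 - 9*(25 - 169)) + 446/5 = (99 - 9*(-144)) + 446/5 = (99 + 1296) + 446/5 = 1395 + 446/5 = 7421/5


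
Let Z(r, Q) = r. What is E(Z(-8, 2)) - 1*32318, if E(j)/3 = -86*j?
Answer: -30254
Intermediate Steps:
E(j) = -258*j (E(j) = 3*(-86*j) = -258*j)
E(Z(-8, 2)) - 1*32318 = -258*(-8) - 1*32318 = 2064 - 32318 = -30254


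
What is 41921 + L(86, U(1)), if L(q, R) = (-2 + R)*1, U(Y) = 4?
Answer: 41923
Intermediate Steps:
L(q, R) = -2 + R
41921 + L(86, U(1)) = 41921 + (-2 + 4) = 41921 + 2 = 41923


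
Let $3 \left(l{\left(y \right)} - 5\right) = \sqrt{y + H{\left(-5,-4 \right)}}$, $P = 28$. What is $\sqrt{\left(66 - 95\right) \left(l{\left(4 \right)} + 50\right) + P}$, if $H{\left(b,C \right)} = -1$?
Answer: $\frac{\sqrt{-14103 - 87 \sqrt{3}}}{3} \approx 39.796 i$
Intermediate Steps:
$l{\left(y \right)} = 5 + \frac{\sqrt{-1 + y}}{3}$ ($l{\left(y \right)} = 5 + \frac{\sqrt{y - 1}}{3} = 5 + \frac{\sqrt{-1 + y}}{3}$)
$\sqrt{\left(66 - 95\right) \left(l{\left(4 \right)} + 50\right) + P} = \sqrt{\left(66 - 95\right) \left(\left(5 + \frac{\sqrt{-1 + 4}}{3}\right) + 50\right) + 28} = \sqrt{- 29 \left(\left(5 + \frac{\sqrt{3}}{3}\right) + 50\right) + 28} = \sqrt{- 29 \left(55 + \frac{\sqrt{3}}{3}\right) + 28} = \sqrt{\left(-1595 - \frac{29 \sqrt{3}}{3}\right) + 28} = \sqrt{-1567 - \frac{29 \sqrt{3}}{3}}$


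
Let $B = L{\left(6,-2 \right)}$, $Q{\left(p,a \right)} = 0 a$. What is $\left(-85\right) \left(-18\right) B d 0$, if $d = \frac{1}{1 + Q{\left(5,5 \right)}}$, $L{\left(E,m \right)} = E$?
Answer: $0$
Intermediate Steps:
$Q{\left(p,a \right)} = 0$
$B = 6$
$d = 1$ ($d = \frac{1}{1 + 0} = 1^{-1} = 1$)
$\left(-85\right) \left(-18\right) B d 0 = \left(-85\right) \left(-18\right) 6 \cdot 1 \cdot 0 = 1530 \cdot 6 \cdot 0 = 1530 \cdot 0 = 0$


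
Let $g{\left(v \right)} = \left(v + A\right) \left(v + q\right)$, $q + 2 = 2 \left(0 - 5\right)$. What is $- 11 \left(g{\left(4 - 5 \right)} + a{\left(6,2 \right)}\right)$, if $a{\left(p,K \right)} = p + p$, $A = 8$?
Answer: $869$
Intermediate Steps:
$q = -12$ ($q = -2 + 2 \left(0 - 5\right) = -2 + 2 \left(-5\right) = -2 - 10 = -12$)
$a{\left(p,K \right)} = 2 p$
$g{\left(v \right)} = \left(-12 + v\right) \left(8 + v\right)$ ($g{\left(v \right)} = \left(v + 8\right) \left(v - 12\right) = \left(8 + v\right) \left(-12 + v\right) = \left(-12 + v\right) \left(8 + v\right)$)
$- 11 \left(g{\left(4 - 5 \right)} + a{\left(6,2 \right)}\right) = - 11 \left(\left(-96 + \left(4 - 5\right)^{2} - 4 \left(4 - 5\right)\right) + 2 \cdot 6\right) = - 11 \left(\left(-96 + \left(4 - 5\right)^{2} - 4 \left(4 - 5\right)\right) + 12\right) = - 11 \left(\left(-96 + \left(-1\right)^{2} - -4\right) + 12\right) = - 11 \left(\left(-96 + 1 + 4\right) + 12\right) = - 11 \left(-91 + 12\right) = \left(-11\right) \left(-79\right) = 869$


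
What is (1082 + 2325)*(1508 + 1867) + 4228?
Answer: 11502853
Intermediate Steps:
(1082 + 2325)*(1508 + 1867) + 4228 = 3407*3375 + 4228 = 11498625 + 4228 = 11502853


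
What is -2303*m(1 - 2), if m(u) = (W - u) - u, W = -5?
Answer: 6909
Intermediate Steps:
m(u) = -5 - 2*u (m(u) = (-5 - u) - u = -5 - 2*u)
-2303*m(1 - 2) = -2303*(-5 - 2*(1 - 2)) = -2303*(-5 - 2*(-1)) = -2303*(-5 + 2) = -2303*(-3) = 6909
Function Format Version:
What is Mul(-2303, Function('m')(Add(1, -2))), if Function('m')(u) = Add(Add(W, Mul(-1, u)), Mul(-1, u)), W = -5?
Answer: 6909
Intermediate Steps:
Function('m')(u) = Add(-5, Mul(-2, u)) (Function('m')(u) = Add(Add(-5, Mul(-1, u)), Mul(-1, u)) = Add(-5, Mul(-2, u)))
Mul(-2303, Function('m')(Add(1, -2))) = Mul(-2303, Add(-5, Mul(-2, Add(1, -2)))) = Mul(-2303, Add(-5, Mul(-2, -1))) = Mul(-2303, Add(-5, 2)) = Mul(-2303, -3) = 6909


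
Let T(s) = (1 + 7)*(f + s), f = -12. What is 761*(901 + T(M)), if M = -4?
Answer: 588253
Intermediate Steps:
T(s) = -96 + 8*s (T(s) = (1 + 7)*(-12 + s) = 8*(-12 + s) = -96 + 8*s)
761*(901 + T(M)) = 761*(901 + (-96 + 8*(-4))) = 761*(901 + (-96 - 32)) = 761*(901 - 128) = 761*773 = 588253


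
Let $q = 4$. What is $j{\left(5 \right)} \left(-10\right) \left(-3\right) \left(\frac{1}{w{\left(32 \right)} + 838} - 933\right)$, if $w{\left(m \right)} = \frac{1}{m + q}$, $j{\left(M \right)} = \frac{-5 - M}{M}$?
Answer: $\frac{1688858460}{30169} \approx 55980.0$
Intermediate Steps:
$j{\left(M \right)} = \frac{-5 - M}{M}$
$w{\left(m \right)} = \frac{1}{4 + m}$ ($w{\left(m \right)} = \frac{1}{m + 4} = \frac{1}{4 + m}$)
$j{\left(5 \right)} \left(-10\right) \left(-3\right) \left(\frac{1}{w{\left(32 \right)} + 838} - 933\right) = \frac{-5 - 5}{5} \left(-10\right) \left(-3\right) \left(\frac{1}{\frac{1}{4 + 32} + 838} - 933\right) = \frac{-5 - 5}{5} \left(-10\right) \left(-3\right) \left(\frac{1}{\frac{1}{36} + 838} - 933\right) = \frac{1}{5} \left(-10\right) \left(-10\right) \left(-3\right) \left(\frac{1}{\frac{1}{36} + 838} - 933\right) = \left(-2\right) \left(-10\right) \left(-3\right) \left(\frac{1}{\frac{30169}{36}} - 933\right) = 20 \left(-3\right) \left(\frac{36}{30169} - 933\right) = \left(-60\right) \left(- \frac{28147641}{30169}\right) = \frac{1688858460}{30169}$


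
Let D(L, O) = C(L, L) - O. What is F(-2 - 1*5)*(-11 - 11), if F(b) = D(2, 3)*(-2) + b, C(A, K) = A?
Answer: 110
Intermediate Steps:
D(L, O) = L - O
F(b) = 2 + b (F(b) = (2 - 1*3)*(-2) + b = (2 - 3)*(-2) + b = -1*(-2) + b = 2 + b)
F(-2 - 1*5)*(-11 - 11) = (2 + (-2 - 1*5))*(-11 - 11) = (2 + (-2 - 5))*(-22) = (2 - 7)*(-22) = -5*(-22) = 110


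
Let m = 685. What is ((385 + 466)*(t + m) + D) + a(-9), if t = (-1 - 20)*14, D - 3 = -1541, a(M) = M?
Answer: 331194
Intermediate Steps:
D = -1538 (D = 3 - 1541 = -1538)
t = -294 (t = -21*14 = -294)
((385 + 466)*(t + m) + D) + a(-9) = ((385 + 466)*(-294 + 685) - 1538) - 9 = (851*391 - 1538) - 9 = (332741 - 1538) - 9 = 331203 - 9 = 331194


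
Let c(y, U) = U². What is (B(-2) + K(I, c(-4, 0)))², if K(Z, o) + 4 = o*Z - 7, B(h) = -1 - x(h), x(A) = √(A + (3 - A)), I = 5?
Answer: (12 + √3)² ≈ 188.57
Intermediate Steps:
x(A) = √3
B(h) = -1 - √3
K(Z, o) = -11 + Z*o (K(Z, o) = -4 + (o*Z - 7) = -4 + (Z*o - 7) = -4 + (-7 + Z*o) = -11 + Z*o)
(B(-2) + K(I, c(-4, 0)))² = ((-1 - √3) + (-11 + 5*0²))² = ((-1 - √3) + (-11 + 5*0))² = ((-1 - √3) + (-11 + 0))² = ((-1 - √3) - 11)² = (-12 - √3)²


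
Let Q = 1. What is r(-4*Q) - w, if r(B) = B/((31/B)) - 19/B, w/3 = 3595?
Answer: -1336687/124 ≈ -10780.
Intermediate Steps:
w = 10785 (w = 3*3595 = 10785)
r(B) = -19/B + B²/31 (r(B) = B*(B/31) - 19/B = B²/31 - 19/B = -19/B + B²/31)
r(-4*Q) - w = (-589 + (-4*1)³)/(31*((-4*1))) - 1*10785 = (1/31)*(-589 + (-4)³)/(-4) - 10785 = (1/31)*(-¼)*(-589 - 64) - 10785 = (1/31)*(-¼)*(-653) - 10785 = 653/124 - 10785 = -1336687/124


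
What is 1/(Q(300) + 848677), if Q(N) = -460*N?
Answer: 1/710677 ≈ 1.4071e-6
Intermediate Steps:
1/(Q(300) + 848677) = 1/(-460*300 + 848677) = 1/(-138000 + 848677) = 1/710677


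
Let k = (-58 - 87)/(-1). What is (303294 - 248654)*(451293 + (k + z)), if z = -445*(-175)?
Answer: 28921662320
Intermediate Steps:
z = 77875
k = 145 (k = -1*(-145) = 145)
(303294 - 248654)*(451293 + (k + z)) = (303294 - 248654)*(451293 + (145 + 77875)) = 54640*(451293 + 78020) = 54640*529313 = 28921662320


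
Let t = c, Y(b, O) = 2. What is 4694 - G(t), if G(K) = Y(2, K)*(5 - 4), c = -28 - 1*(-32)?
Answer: 4692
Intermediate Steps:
c = 4 (c = -28 + 32 = 4)
t = 4
G(K) = 2 (G(K) = 2*(5 - 4) = 2*1 = 2)
4694 - G(t) = 4694 - 1*2 = 4694 - 2 = 4692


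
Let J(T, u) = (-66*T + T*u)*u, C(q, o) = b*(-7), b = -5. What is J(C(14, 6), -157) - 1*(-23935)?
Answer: 1249320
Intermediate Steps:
C(q, o) = 35 (C(q, o) = -5*(-7) = 35)
J(T, u) = u*(-66*T + T*u)
J(C(14, 6), -157) - 1*(-23935) = 35*(-157)*(-66 - 157) - 1*(-23935) = 35*(-157)*(-223) + 23935 = 1225385 + 23935 = 1249320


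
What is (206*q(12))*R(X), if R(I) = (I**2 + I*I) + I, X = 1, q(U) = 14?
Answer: 8652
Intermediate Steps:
R(I) = I + 2*I**2 (R(I) = (I**2 + I**2) + I = 2*I**2 + I = I + 2*I**2)
(206*q(12))*R(X) = (206*14)*(1*(1 + 2*1)) = 2884*(1*(1 + 2)) = 2884*(1*3) = 2884*3 = 8652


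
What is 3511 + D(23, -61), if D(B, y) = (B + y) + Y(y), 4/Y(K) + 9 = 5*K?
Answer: 545259/157 ≈ 3473.0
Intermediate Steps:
Y(K) = 4/(-9 + 5*K)
D(B, y) = B + y + 4/(-9 + 5*y) (D(B, y) = (B + y) + 4/(-9 + 5*y) = B + y + 4/(-9 + 5*y))
3511 + D(23, -61) = 3511 + (4 + (-9 + 5*(-61))*(23 - 61))/(-9 + 5*(-61)) = 3511 + (4 + (-9 - 305)*(-38))/(-9 - 305) = 3511 + (4 - 314*(-38))/(-314) = 3511 - (4 + 11932)/314 = 3511 - 1/314*11936 = 3511 - 5968/157 = 545259/157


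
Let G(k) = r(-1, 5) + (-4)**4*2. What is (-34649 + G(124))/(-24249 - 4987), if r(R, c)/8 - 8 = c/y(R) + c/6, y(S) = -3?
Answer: 102239/87708 ≈ 1.1657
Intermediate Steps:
r(R, c) = 64 - 4*c/3 (r(R, c) = 64 + 8*(c/(-3) + c/6) = 64 + 8*(c*(-1/3) + c*(1/6)) = 64 + 8*(-c/3 + c/6) = 64 + 8*(-c/6) = 64 - 4*c/3)
G(k) = 1708/3 (G(k) = (64 - 4/3*5) + (-4)**4*2 = (64 - 20/3) + 256*2 = 172/3 + 512 = 1708/3)
(-34649 + G(124))/(-24249 - 4987) = (-34649 + 1708/3)/(-24249 - 4987) = -102239/3/(-29236) = -102239/3*(-1/29236) = 102239/87708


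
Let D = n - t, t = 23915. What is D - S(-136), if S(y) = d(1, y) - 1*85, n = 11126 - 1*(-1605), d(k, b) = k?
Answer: -11100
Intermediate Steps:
n = 12731 (n = 11126 + 1605 = 12731)
S(y) = -84 (S(y) = 1 - 1*85 = 1 - 85 = -84)
D = -11184 (D = 12731 - 1*23915 = 12731 - 23915 = -11184)
D - S(-136) = -11184 - 1*(-84) = -11184 + 84 = -11100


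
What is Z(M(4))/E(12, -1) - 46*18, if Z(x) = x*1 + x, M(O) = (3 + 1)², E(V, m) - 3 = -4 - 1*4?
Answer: -4172/5 ≈ -834.40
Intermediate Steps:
E(V, m) = -5 (E(V, m) = 3 + (-4 - 1*4) = 3 + (-4 - 4) = 3 - 8 = -5)
M(O) = 16 (M(O) = 4² = 16)
Z(x) = 2*x (Z(x) = x + x = 2*x)
Z(M(4))/E(12, -1) - 46*18 = (2*16)/(-5) - 46*18 = 32*(-⅕) - 828 = -32/5 - 828 = -4172/5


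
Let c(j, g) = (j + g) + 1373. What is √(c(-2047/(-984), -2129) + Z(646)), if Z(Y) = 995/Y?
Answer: I*√19000813073118/158916 ≈ 27.43*I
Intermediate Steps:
c(j, g) = 1373 + g + j (c(j, g) = (g + j) + 1373 = 1373 + g + j)
√(c(-2047/(-984), -2129) + Z(646)) = √((1373 - 2129 - 2047/(-984)) + 995/646) = √((1373 - 2129 - 2047*(-1/984)) + 995*(1/646)) = √((1373 - 2129 + 2047/984) + 995/646) = √(-741857/984 + 995/646) = √(-239130271/317832) = I*√19000813073118/158916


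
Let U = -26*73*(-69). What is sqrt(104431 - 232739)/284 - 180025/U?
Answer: -180025/130962 + I*sqrt(32077)/142 ≈ -1.3746 + 1.2613*I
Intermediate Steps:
U = 130962 (U = -1898*(-69) = 130962)
sqrt(104431 - 232739)/284 - 180025/U = sqrt(104431 - 232739)/284 - 180025/130962 = sqrt(-128308)*(1/284) - 180025*1/130962 = (2*I*sqrt(32077))*(1/284) - 180025/130962 = I*sqrt(32077)/142 - 180025/130962 = -180025/130962 + I*sqrt(32077)/142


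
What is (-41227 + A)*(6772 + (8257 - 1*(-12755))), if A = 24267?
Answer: -471216640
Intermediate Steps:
(-41227 + A)*(6772 + (8257 - 1*(-12755))) = (-41227 + 24267)*(6772 + (8257 - 1*(-12755))) = -16960*(6772 + (8257 + 12755)) = -16960*(6772 + 21012) = -16960*27784 = -471216640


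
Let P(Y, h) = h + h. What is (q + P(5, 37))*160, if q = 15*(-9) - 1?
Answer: -9920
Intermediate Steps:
P(Y, h) = 2*h
q = -136 (q = -135 - 1 = -136)
(q + P(5, 37))*160 = (-136 + 2*37)*160 = (-136 + 74)*160 = -62*160 = -9920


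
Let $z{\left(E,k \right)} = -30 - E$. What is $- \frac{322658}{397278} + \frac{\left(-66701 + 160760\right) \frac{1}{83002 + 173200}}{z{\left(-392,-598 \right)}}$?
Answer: $- \frac{2134827760585}{2631828383748} \approx -0.81116$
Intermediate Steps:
$- \frac{322658}{397278} + \frac{\left(-66701 + 160760\right) \frac{1}{83002 + 173200}}{z{\left(-392,-598 \right)}} = - \frac{322658}{397278} + \frac{\left(-66701 + 160760\right) \frac{1}{83002 + 173200}}{-30 - -392} = \left(-322658\right) \frac{1}{397278} + \frac{94059 \cdot \frac{1}{256202}}{-30 + 392} = - \frac{23047}{28377} + \frac{94059 \cdot \frac{1}{256202}}{362} = - \frac{23047}{28377} + \frac{94059}{256202} \cdot \frac{1}{362} = - \frac{23047}{28377} + \frac{94059}{92745124} = - \frac{2134827760585}{2631828383748}$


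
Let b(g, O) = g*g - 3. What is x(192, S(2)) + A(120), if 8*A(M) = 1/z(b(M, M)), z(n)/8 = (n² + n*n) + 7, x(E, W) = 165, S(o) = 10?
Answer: 4377618696001/26531022400 ≈ 165.00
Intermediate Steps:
b(g, O) = -3 + g² (b(g, O) = g² - 3 = -3 + g²)
z(n) = 56 + 16*n² (z(n) = 8*((n² + n*n) + 7) = 8*((n² + n²) + 7) = 8*(2*n² + 7) = 8*(7 + 2*n²) = 56 + 16*n²)
A(M) = 1/(8*(56 + 16*(-3 + M²)²))
x(192, S(2)) + A(120) = 165 + 1/(64*(7 + 2*(-3 + 120²)²)) = 165 + 1/(64*(7 + 2*(-3 + 14400)²)) = 165 + 1/(64*(7 + 2*14397²)) = 165 + 1/(64*(7 + 2*207273609)) = 165 + 1/(64*(7 + 414547218)) = 165 + (1/64)/414547225 = 165 + (1/64)*(1/414547225) = 165 + 1/26531022400 = 4377618696001/26531022400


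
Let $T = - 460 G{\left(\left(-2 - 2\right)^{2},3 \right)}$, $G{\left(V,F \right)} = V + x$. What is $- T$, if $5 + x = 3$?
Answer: $6440$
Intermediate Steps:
$x = -2$ ($x = -5 + 3 = -2$)
$G{\left(V,F \right)} = -2 + V$ ($G{\left(V,F \right)} = V - 2 = -2 + V$)
$T = -6440$ ($T = - 460 \left(-2 + \left(-2 - 2\right)^{2}\right) = - 460 \left(-2 + \left(-4\right)^{2}\right) = - 460 \left(-2 + 16\right) = \left(-460\right) 14 = -6440$)
$- T = \left(-1\right) \left(-6440\right) = 6440$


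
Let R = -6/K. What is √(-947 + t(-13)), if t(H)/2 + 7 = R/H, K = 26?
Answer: 23*I*√307/13 ≈ 30.999*I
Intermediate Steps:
R = -3/13 (R = -6/26 = -6*1/26 = -3/13 ≈ -0.23077)
t(H) = -14 - 6/(13*H) (t(H) = -14 + 2*(-3/(13*H)) = -14 - 6/(13*H))
√(-947 + t(-13)) = √(-947 + (-14 - 6/13/(-13))) = √(-947 + (-14 - 6/13*(-1/13))) = √(-947 + (-14 + 6/169)) = √(-947 - 2360/169) = √(-162403/169) = 23*I*√307/13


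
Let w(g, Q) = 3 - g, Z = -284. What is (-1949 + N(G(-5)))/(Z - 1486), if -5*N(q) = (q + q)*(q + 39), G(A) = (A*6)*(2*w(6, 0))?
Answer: 17717/1770 ≈ 10.010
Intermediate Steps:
G(A) = -36*A (G(A) = (A*6)*(2*(3 - 1*6)) = (6*A)*(2*(3 - 6)) = (6*A)*(2*(-3)) = (6*A)*(-6) = -36*A)
N(q) = -2*q*(39 + q)/5 (N(q) = -(q + q)*(q + 39)/5 = -2*q*(39 + q)/5)
(-1949 + N(G(-5)))/(Z - 1486) = (-1949 - 2*(-36*(-5))*(39 - 36*(-5))/5)/(-284 - 1486) = (-1949 - ⅖*180*(39 + 180))/(-1770) = (-1949 - ⅖*180*219)*(-1/1770) = (-1949 - 15768)*(-1/1770) = -17717*(-1/1770) = 17717/1770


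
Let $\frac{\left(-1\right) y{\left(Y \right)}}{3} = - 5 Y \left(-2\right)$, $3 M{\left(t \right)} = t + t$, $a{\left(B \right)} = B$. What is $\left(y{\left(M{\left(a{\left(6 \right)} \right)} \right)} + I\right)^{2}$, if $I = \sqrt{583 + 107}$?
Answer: $\left(120 - \sqrt{690}\right)^{2} \approx 8785.7$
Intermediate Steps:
$M{\left(t \right)} = \frac{2 t}{3}$ ($M{\left(t \right)} = \frac{t + t}{3} = \frac{2 t}{3}$)
$I = \sqrt{690} \approx 26.268$
$y{\left(Y \right)} = - 30 Y$ ($y{\left(Y \right)} = - 3 - 5 Y \left(-2\right) = - 3 \cdot 10 Y = - 30 Y$)
$\left(y{\left(M{\left(a{\left(6 \right)} \right)} \right)} + I\right)^{2} = \left(- 30 \cdot \frac{2}{3} \cdot 6 + \sqrt{690}\right)^{2} = \left(\left(-30\right) 4 + \sqrt{690}\right)^{2} = \left(-120 + \sqrt{690}\right)^{2}$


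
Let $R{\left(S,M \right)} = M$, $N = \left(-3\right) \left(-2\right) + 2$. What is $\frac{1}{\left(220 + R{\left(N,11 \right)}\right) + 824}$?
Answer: $\frac{1}{1055} \approx 0.00094787$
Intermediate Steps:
$N = 8$ ($N = 6 + 2 = 8$)
$\frac{1}{\left(220 + R{\left(N,11 \right)}\right) + 824} = \frac{1}{\left(220 + 11\right) + 824} = \frac{1}{231 + 824} = \frac{1}{1055}$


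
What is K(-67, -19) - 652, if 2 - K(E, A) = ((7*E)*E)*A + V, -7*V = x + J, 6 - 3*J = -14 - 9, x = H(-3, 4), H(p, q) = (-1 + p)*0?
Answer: 12524156/21 ≈ 5.9639e+5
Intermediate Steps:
H(p, q) = 0
x = 0
J = 29/3 (J = 2 - (-14 - 9)/3 = 2 - ⅓*(-23) = 2 + 23/3 = 29/3 ≈ 9.6667)
V = -29/21 (V = -(0 + 29/3)/7 = -⅐*29/3 = -29/21 ≈ -1.3810)
K(E, A) = 71/21 - 7*A*E² (K(E, A) = 2 - (((7*E)*E)*A - 29/21) = 2 - ((7*E²)*A - 29/21) = 2 - (7*A*E² - 29/21) = 2 - (-29/21 + 7*A*E²) = 2 + (29/21 - 7*A*E²) = 71/21 - 7*A*E²)
K(-67, -19) - 652 = (71/21 - 7*(-19)*(-67)²) - 652 = (71/21 - 7*(-19)*4489) - 652 = (71/21 + 597037) - 652 = 12537848/21 - 652 = 12524156/21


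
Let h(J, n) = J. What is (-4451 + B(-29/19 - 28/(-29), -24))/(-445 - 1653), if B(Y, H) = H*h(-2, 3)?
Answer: 4403/2098 ≈ 2.0987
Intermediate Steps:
B(Y, H) = -2*H (B(Y, H) = H*(-2) = -2*H)
(-4451 + B(-29/19 - 28/(-29), -24))/(-445 - 1653) = (-4451 - 2*(-24))/(-445 - 1653) = (-4451 + 48)/(-2098) = -4403*(-1/2098) = 4403/2098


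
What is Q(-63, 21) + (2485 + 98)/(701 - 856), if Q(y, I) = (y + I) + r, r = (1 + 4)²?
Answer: -5218/155 ≈ -33.664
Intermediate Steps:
r = 25 (r = 5² = 25)
Q(y, I) = 25 + I + y (Q(y, I) = (y + I) + 25 = (I + y) + 25 = 25 + I + y)
Q(-63, 21) + (2485 + 98)/(701 - 856) = (25 + 21 - 63) + (2485 + 98)/(701 - 856) = -17 + 2583/(-155) = -17 + 2583*(-1/155) = -17 - 2583/155 = -5218/155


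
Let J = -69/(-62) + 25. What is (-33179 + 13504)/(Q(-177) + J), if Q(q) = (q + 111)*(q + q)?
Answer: -1219850/1450187 ≈ -0.84117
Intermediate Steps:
Q(q) = 2*q*(111 + q) (Q(q) = (111 + q)*(2*q) = 2*q*(111 + q))
J = 1619/62 (J = -1/62*(-69) + 25 = 69/62 + 25 = 1619/62 ≈ 26.113)
(-33179 + 13504)/(Q(-177) + J) = (-33179 + 13504)/(2*(-177)*(111 - 177) + 1619/62) = -19675/(2*(-177)*(-66) + 1619/62) = -19675/(23364 + 1619/62) = -19675/1450187/62 = -19675*62/1450187 = -1219850/1450187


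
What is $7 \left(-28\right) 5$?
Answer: $-980$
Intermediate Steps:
$7 \left(-28\right) 5 = \left(-196\right) 5 = -980$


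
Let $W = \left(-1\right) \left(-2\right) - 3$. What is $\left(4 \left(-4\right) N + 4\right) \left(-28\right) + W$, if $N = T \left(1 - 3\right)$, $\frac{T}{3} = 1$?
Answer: $-2801$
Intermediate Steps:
$T = 3$ ($T = 3 \cdot 1 = 3$)
$W = -1$ ($W = 2 - 3 = -1$)
$N = -6$ ($N = 3 \left(1 - 3\right) = 3 \left(-2\right) = -6$)
$\left(4 \left(-4\right) N + 4\right) \left(-28\right) + W = \left(4 \left(-4\right) \left(-6\right) + 4\right) \left(-28\right) - 1 = \left(\left(-16\right) \left(-6\right) + 4\right) \left(-28\right) - 1 = \left(96 + 4\right) \left(-28\right) - 1 = 100 \left(-28\right) - 1 = -2800 - 1 = -2801$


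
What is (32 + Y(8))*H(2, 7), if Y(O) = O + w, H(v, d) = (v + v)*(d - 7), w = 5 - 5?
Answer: 0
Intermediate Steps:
w = 0
H(v, d) = 2*v*(-7 + d) (H(v, d) = (2*v)*(-7 + d) = 2*v*(-7 + d))
Y(O) = O (Y(O) = O + 0 = O)
(32 + Y(8))*H(2, 7) = (32 + 8)*(2*2*(-7 + 7)) = 40*(2*2*0) = 40*0 = 0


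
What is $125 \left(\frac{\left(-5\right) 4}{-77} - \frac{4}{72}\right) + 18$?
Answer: $\frac{60323}{1386} \approx 43.523$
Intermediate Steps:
$125 \left(\frac{\left(-5\right) 4}{-77} - \frac{4}{72}\right) + 18 = 125 \left(\left(-20\right) \left(- \frac{1}{77}\right) - \frac{1}{18}\right) + 18 = 125 \left(\frac{20}{77} - \frac{1}{18}\right) + 18 = 125 \cdot \frac{283}{1386} + 18 = \frac{35375}{1386} + 18 = \frac{60323}{1386}$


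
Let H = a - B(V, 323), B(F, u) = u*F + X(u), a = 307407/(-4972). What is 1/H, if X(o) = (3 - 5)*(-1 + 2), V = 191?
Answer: -4972/307035059 ≈ -1.6194e-5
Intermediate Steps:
X(o) = -2 (X(o) = -2*1 = -2)
a = -307407/4972 (a = 307407*(-1/4972) = -307407/4972 ≈ -61.828)
B(F, u) = -2 + F*u (B(F, u) = u*F - 2 = F*u - 2 = -2 + F*u)
H = -307035059/4972 (H = -307407/4972 - (-2 + 191*323) = -307407/4972 - (-2 + 61693) = -307407/4972 - 1*61691 = -307407/4972 - 61691 = -307035059/4972 ≈ -61753.)
1/H = 1/(-307035059/4972) = -4972/307035059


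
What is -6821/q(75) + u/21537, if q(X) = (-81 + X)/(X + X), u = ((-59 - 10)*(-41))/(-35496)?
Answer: 43454166815657/254825784 ≈ 1.7053e+5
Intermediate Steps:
u = -943/11832 (u = -69*(-41)*(-1/35496) = 2829*(-1/35496) = -943/11832 ≈ -0.079699)
q(X) = (-81 + X)/(2*X) (q(X) = (-81 + X)/((2*X)) = (-81 + X)*(1/(2*X)) = (-81 + X)/(2*X))
-6821/q(75) + u/21537 = -6821*150/(-81 + 75) - 943/11832/21537 = -6821/((1/2)*(1/75)*(-6)) - 943/11832*1/21537 = -6821/(-1/25) - 943/254825784 = -6821*(-25) - 943/254825784 = 170525 - 943/254825784 = 43454166815657/254825784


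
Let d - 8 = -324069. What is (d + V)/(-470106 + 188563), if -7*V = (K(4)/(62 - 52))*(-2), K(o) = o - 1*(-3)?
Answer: 70448/61205 ≈ 1.1510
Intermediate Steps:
d = -324061 (d = 8 - 324069 = -324061)
K(o) = 3 + o (K(o) = o + 3 = 3 + o)
V = ⅕ (V = -(3 + 4)/(62 - 52)*(-2)/7 = -7/10*(-2)/7 = -7*(⅒)*(-2)/7 = -(-2)/10 = -⅐*(-7/5) = ⅕ ≈ 0.20000)
(d + V)/(-470106 + 188563) = (-324061 + ⅕)/(-470106 + 188563) = -1620304/5/(-281543) = -1620304/5*(-1/281543) = 70448/61205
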